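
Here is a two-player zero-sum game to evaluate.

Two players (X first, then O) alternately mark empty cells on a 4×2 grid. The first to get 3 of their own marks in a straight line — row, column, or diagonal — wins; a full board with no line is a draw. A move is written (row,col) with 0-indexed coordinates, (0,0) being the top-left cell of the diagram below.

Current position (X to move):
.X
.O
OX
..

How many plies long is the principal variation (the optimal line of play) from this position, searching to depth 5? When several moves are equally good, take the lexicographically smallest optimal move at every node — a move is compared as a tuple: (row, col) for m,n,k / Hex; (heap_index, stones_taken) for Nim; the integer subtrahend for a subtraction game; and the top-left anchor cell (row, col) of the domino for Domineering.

ply 1, X at .X/.O/OX/.. | (0,0)=+0→XX/.O/OX/..*; (1,0)=+0→.X/XO/OX/..; (3,0)=+0→.X/.O/OX/X.; (3,1)=-1→.X/.O/OX/.X
ply 2, O at XX/.O/OX/.. | (1,0)=+0→XX/OO/OX/..*; (3,0)=+0→XX/.O/OX/O.; (3,1)=+0→XX/.O/OX/.O
ply 3, X at XX/OO/OX/.. | (3,0)=+0→XX/OO/OX/X.*; (3,1)=-1→XX/OO/OX/.X
ply 4, O at XX/OO/OX/X. | (3,1)=+0→XX/OO/OX/XO*
ply 5: XX/OO/OX/XO is terminal +0 (X); from .X/.O/OX/.. depth 5

PV length from [.X/.O/OX/..]: 4 plies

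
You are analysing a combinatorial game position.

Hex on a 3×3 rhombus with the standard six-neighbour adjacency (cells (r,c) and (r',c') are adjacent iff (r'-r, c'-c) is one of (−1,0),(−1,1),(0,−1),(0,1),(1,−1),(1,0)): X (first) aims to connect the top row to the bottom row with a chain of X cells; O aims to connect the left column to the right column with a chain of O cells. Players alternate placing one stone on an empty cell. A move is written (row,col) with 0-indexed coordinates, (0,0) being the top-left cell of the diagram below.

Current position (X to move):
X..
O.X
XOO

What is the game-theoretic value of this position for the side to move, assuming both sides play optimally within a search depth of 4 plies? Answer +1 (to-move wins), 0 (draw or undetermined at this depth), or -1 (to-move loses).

p1 X@[X../O.X/XOO]: (0,1)[XX./O.X/XOO]-1 (0,2)[X.X/O.X/XOO]-1 (1,1)[X../OXX/XOO]+1*
p2 O@[X../OXX/XOO]: (0,1)[XO./OXX/XOO]-1* (0,2)[X.O/OXX/XOO]-1
p3 X@[XO./OXX/XOO]: (0,2)[XOX/OXX/XOO]+1*
p4 O@[XOX/OXX/XOO] terminal -1; root [X../O.X/XOO] d4

value(X../O.X/XOO, X) = +1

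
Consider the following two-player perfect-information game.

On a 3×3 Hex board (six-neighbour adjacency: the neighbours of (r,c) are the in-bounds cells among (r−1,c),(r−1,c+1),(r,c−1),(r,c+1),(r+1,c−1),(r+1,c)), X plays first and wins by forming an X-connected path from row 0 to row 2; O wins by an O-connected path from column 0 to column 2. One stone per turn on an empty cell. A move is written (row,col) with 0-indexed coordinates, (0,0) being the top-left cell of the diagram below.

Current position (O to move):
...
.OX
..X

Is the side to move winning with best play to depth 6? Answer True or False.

O winning at [.../.OX/..X]: True

p1 O@[.../.OX/..X]: (0,0)[O../.OX/..X]-1 (0,1)[.O./.OX/..X]-1 (0,2)[..O/.OX/..X]+1* (1,0)[.../OOX/..X]-1 (2,0)[.../.OX/O.X]-1 (2,1)[.../.OX/.OX]-1
p2 X@[..O/.OX/..X]: (0,0)[X.O/.OX/..X]-1* (0,1)[.XO/.OX/..X]-1 (1,0)[..O/XOX/..X]-1 (2,0)[..O/.OX/X.X]-1 (2,1)[..O/.OX/.XX]-1
p3 O@[X.O/.OX/..X]: (0,1)[XOO/.OX/..X]+1* (1,0)[X.O/OOX/..X]+1 (2,0)[X.O/.OX/O.X]+1 (2,1)[X.O/.OX/.OX]+1
p4 X@[XOO/.OX/..X]: (1,0)[XOO/XOX/..X]-1* (2,0)[XOO/.OX/X.X]-1 (2,1)[XOO/.OX/.XX]-1
p5 O@[XOO/XOX/..X]: (2,0)[XOO/XOX/O.X]+1* (2,1)[XOO/XOX/.OX]-1
p6 X@[XOO/XOX/O.X] terminal -1; root [.../.OX/..X] d6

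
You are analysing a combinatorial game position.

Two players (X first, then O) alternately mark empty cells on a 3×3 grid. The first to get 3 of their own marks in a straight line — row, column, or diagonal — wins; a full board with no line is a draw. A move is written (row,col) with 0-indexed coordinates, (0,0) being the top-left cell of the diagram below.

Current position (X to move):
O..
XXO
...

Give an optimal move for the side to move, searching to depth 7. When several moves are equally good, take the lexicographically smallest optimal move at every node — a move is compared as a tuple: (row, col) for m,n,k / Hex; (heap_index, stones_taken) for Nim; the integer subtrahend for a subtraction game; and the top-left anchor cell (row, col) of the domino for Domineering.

[O../XXO/...] X move#1: (0,1):+0/OX./XXO/...*, (0,2):+0/O.X/XXO/..., (2,0):-1/O../XXO/X.., (2,1):+0/O../XXO/.X., (2,2):+0/O../XXO/..X
[OX./XXO/...] O move#2: (0,2):-1/OXO/XXO/..., (2,0):-1/OX./XXO/O.., (2,1):+0/OX./XXO/.O.*, (2,2):-1/OX./XXO/..O
[OX./XXO/.O.] X move#3: (0,2):+0/OXX/XXO/.O.*, (2,0):+0/OX./XXO/XO., (2,2):+0/OX./XXO/.OX
[OXX/XXO/.O.] O move#4: (2,0):+0/OXX/XXO/OO.*, (2,2):-1/OXX/XXO/.OO
[OXX/XXO/OO.] X move#5: (2,2):+0/OXX/XXO/OOX*
[OXX/XXO/OOX] end (terminal +0, O#6); searched O../XXO/... to 7

X's best at [O../XXO/...]: (0,1)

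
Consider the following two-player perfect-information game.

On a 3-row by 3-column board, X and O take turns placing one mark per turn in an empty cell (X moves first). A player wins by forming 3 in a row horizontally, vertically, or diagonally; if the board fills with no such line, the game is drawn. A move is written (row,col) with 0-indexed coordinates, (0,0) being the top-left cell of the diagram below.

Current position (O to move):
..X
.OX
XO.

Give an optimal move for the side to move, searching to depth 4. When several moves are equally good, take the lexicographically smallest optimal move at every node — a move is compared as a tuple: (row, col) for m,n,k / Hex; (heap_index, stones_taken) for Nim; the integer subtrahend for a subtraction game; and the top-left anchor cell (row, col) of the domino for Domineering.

O's best at [..X/.OX/XO.]: (0,1)

p1 O@[..X/.OX/XO.]: (0,0)[O.X/.OX/XO.]-1 (0,1)[.OX/.OX/XO.]+1* (1,0)[..X/OOX/XO.]-1 (2,2)[..X/.OX/XOO]+1
p2 X@[.OX/.OX/XO.] terminal -1; root [..X/.OX/XO.] d4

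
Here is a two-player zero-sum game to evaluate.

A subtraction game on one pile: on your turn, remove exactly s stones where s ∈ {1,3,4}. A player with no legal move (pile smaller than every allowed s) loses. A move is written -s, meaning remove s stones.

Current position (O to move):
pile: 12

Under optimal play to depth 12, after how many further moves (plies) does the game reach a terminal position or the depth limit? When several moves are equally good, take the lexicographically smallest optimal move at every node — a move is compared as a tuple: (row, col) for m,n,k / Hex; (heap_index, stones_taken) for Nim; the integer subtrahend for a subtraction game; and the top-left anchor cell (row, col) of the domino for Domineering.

[12] O move#1: -1:-1/11, -3:+1/9*, -4:-1/8
[9] X move#2: -1:-1/8*, -3:-1/6, -4:-1/5
[8] O move#3: -1:+1/7*, -3:-1/5, -4:-1/4
[7] X move#4: -1:-1/6*, -3:-1/4, -4:-1/3
[6] O move#5: -1:-1/5, -3:-1/3, -4:+1/2*
[2] X move#6: -1:-1/1*
[1] O move#7: -1:+1/0*
[0] end (terminal -1, X#8); searched 12 to 12

PV length from [12]: 7 plies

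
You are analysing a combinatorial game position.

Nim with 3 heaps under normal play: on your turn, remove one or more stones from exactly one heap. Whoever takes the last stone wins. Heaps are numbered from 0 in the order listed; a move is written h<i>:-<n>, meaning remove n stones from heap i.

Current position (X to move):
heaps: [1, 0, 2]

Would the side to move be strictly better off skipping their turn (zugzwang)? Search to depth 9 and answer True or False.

p1 X@[(1,0,2)]: h0:-1[(0,0,2)]-1 h2:-1[(1,0,1)]+1* h2:-2[(1,0,0)]-1
p2 O@[(1,0,1)]: h0:-1[(0,0,1)]-1* h2:-1[(1,0,0)]-1
p3 X@[(0,0,1)]: h2:-1[(0,0,0)]+1*
p4 O@[(0,0,0)] terminal -1; root [(1,0,2)] d9
if X skipped the turn, O would face:
~ p1 O@[(1,0,2)]: h0:-1[(0,0,2)]-1 h2:-1[(1,0,1)]+1* h2:-2[(1,0,0)]-1
~ p2 X@[(1,0,1)]: h0:-1[(0,0,1)]-1* h2:-1[(1,0,0)]-1
~ p3 O@[(0,0,1)]: h2:-1[(0,0,0)]+1*
~ p4 X@[(0,0,0)] terminal -1; root [(1,0,2)] d9
compare (X): move=+1 vs pass=-1

zugzwang((1,0,2), X) = False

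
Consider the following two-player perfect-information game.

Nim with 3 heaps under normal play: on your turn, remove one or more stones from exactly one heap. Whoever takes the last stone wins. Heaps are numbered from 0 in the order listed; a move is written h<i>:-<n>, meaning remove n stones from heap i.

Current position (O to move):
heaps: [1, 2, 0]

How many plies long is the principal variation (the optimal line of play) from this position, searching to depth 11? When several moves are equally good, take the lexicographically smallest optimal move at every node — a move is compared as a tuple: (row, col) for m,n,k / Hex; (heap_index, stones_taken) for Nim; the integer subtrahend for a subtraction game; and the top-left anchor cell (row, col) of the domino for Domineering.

PV length from [(1,2,0)]: 3 plies

p1 O@[(1,2,0)]: h0:-1[(0,2,0)]-1 h1:-1[(1,1,0)]+1* h1:-2[(1,0,0)]-1
p2 X@[(1,1,0)]: h0:-1[(0,1,0)]-1* h1:-1[(1,0,0)]-1
p3 O@[(0,1,0)]: h1:-1[(0,0,0)]+1*
p4 X@[(0,0,0)] terminal -1; root [(1,2,0)] d11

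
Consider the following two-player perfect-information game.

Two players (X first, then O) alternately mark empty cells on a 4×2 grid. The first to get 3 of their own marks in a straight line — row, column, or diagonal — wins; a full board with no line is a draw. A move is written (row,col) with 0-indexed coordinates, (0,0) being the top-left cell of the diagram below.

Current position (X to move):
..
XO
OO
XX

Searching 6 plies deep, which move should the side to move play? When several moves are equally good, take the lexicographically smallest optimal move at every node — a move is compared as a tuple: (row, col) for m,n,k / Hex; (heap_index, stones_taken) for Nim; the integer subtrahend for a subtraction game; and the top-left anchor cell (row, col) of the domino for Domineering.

p1 X@[../XO/OO/XX]: (0,0)[X./XO/OO/XX]-1 (0,1)[.X/XO/OO/XX]+0*
p2 O@[.X/XO/OO/XX]: (0,0)[OX/XO/OO/XX]+0*
p3 X@[OX/XO/OO/XX] terminal +0; root [../XO/OO/XX] d6

X's best at [../XO/OO/XX]: (0,1)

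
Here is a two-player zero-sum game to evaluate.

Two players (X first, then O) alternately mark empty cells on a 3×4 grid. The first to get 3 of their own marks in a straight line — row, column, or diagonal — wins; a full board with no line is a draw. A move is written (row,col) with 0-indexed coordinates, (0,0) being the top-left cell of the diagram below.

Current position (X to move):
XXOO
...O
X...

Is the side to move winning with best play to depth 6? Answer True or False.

p1 X@[XXOO/...O/X...]: (1,0)[XXOO/X..O/X...]+1* (1,1)[XXOO/.X.O/X...]-1 (1,2)[XXOO/..XO/X...]-1 (2,1)[XXOO/...O/XX..]-1 (2,2)[XXOO/...O/X.X.]-1 (2,3)[XXOO/...O/X..X]+1
p2 O@[XXOO/X..O/X...] terminal -1; root [XXOO/...O/X...] d6

X winning at [XXOO/...O/X...]: True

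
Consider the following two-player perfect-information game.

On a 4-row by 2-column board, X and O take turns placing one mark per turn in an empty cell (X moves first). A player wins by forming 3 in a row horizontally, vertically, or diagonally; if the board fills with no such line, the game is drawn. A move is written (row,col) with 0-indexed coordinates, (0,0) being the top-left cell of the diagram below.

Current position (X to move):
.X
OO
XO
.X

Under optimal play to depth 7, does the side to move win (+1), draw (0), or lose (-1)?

value(.X/OO/XO/.X, X) = 0

ply 1, X at .X/OO/XO/.X | (0,0)=+0→XX/OO/XO/.X*; (3,0)=+0→.X/OO/XO/XX
ply 2, O at XX/OO/XO/.X | (3,0)=+0→XX/OO/XO/OX*
ply 3: XX/OO/XO/OX is terminal +0 (X); from .X/OO/XO/.X depth 7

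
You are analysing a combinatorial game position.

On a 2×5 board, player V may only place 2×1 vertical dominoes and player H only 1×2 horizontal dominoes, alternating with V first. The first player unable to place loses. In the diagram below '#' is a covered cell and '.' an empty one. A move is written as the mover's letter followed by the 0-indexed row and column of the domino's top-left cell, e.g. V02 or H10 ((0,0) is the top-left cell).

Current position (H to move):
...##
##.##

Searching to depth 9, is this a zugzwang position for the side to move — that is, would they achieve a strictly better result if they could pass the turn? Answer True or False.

zugzwang(...##/##.##, H) = False

p1 H@[...##/##.##]: H00[##.##/##.##]-1 H01[.####/##.##]+1*
p2 V@[.####/##.##] terminal -1; root [...##/##.##] d9
pass branch (V moves first from the same position):
  | p1 V@[...##/##.##]: V02[..###/#####]-1*
  | p2 H@[..###/#####]: H00[#####/#####]+1*
  | p3 V@[#####/#####] terminal -1; root [...##/##.##] d9
H moving scores +1; H passing scores +1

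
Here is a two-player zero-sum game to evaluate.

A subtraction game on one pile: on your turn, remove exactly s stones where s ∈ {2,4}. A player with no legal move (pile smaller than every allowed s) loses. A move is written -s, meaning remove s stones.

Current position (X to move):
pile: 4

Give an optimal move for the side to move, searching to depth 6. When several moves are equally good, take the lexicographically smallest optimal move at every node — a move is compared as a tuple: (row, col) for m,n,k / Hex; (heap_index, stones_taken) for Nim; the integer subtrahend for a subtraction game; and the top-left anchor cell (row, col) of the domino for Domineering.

p1 X@[4]: -2[2]-1 -4[0]+1*
p2 O@[0] terminal -1; root [4] d6

X's best at [4]: -4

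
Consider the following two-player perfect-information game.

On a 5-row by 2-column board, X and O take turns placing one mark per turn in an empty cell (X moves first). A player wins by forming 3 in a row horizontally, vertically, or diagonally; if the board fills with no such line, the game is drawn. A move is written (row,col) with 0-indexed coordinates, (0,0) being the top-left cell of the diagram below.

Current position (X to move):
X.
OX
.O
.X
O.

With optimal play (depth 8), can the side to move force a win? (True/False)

X winning at [X./OX/.O/.X/O.]: False

[X./OX/.O/.X/O.] X move#1: (0,1):+0/XX/OX/.O/.X/O.*, (2,0):+0/X./OX/XO/.X/O., (3,0):+0/X./OX/.O/XX/O., (4,1):+0/X./OX/.O/.X/OX
[XX/OX/.O/.X/O.] O move#2: (2,0):+0/XX/OX/OO/.X/O.*, (3,0):+0/XX/OX/.O/OX/O., (4,1):+0/XX/OX/.O/.X/OO
[XX/OX/OO/.X/O.] X move#3: (3,0):+0/XX/OX/OO/XX/O.*, (4,1):-1/XX/OX/OO/.X/OX
[XX/OX/OO/XX/O.] O move#4: (4,1):+0/XX/OX/OO/XX/OO*
[XX/OX/OO/XX/OO] end (terminal +0, X#5); searched X./OX/.O/.X/O. to 8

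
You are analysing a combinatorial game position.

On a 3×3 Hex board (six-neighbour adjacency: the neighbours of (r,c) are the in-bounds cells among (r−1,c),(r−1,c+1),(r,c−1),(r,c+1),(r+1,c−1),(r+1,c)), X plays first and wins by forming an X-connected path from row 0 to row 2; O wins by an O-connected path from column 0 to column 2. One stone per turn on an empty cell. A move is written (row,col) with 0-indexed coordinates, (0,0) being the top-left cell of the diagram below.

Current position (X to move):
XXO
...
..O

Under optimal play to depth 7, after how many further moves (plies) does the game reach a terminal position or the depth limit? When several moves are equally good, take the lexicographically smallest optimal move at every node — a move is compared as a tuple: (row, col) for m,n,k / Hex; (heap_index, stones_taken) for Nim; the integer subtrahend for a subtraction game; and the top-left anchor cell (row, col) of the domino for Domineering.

[XXO/.../..O] X move#1: (1,0):-1/XXO/X../..O, (1,1):+1/XXO/.X./..O*, (1,2):-1/XXO/..X/..O, (2,0):+1/XXO/.../X.O, (2,1):-1/XXO/.../.XO
[XXO/.X./..O] O move#2: (1,0):-1/XXO/OX./..O*, (1,2):-1/XXO/.XO/..O, (2,0):-1/XXO/.X./O.O, (2,1):-1/XXO/.X./.OO
[XXO/OX./..O] X move#3: (1,2):+1/XXO/OXX/..O*, (2,0):+1/XXO/OX./X.O, (2,1):+1/XXO/OX./.XO
[XXO/OXX/..O] O move#4: (2,0):-1/XXO/OXX/O.O*, (2,1):-1/XXO/OXX/.OO
[XXO/OXX/O.O] X move#5: (2,1):+1/XXO/OXX/OXO*
[XXO/OXX/OXO] end (terminal -1, O#6); searched XXO/.../..O to 7

PV length from [XXO/.../..O]: 5 plies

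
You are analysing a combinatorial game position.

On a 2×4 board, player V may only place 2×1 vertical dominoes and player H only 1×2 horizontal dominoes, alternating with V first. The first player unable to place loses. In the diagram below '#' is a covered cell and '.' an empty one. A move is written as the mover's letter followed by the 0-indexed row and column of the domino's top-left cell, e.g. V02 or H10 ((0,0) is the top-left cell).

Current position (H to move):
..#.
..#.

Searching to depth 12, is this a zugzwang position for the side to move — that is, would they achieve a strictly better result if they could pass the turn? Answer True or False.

ply 1, H at ..#./..#. | H00=+1→###./..#.*; H10=+1→..#./###.
ply 2, V at ###./..#. | V03=-1→####/..##*
ply 3, H at ####/..## | H10=+1→####/####*
ply 4: ####/#### is terminal -1 (V); from ..#./..#. depth 12
suppose H passes — search the same position with V to move:
pass> ply 1, V at ..#./..#. | V00=+1→#.#./#.#.*; V01=+1→.##./.##.; V03=-1→..##/..##
pass> ply 2: #.#./#.#. is terminal -1 (H); from ..#./..#. depth 12
for H: play +1, pass -1

zugzwang(..#./..#., H) = False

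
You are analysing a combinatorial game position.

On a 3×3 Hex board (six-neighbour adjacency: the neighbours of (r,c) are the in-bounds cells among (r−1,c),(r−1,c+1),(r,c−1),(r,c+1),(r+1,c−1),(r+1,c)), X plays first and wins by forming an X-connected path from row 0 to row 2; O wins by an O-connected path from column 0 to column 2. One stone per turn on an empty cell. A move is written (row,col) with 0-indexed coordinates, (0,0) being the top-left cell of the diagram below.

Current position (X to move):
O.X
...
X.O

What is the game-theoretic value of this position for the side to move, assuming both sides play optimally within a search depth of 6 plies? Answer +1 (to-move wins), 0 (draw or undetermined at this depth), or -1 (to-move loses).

value(O.X/.../X.O, X) = +1

ply 1, X at O.X/.../X.O | (0,1)=+1→OXX/.../X.O*; (1,0)=+1→O.X/X../X.O; (1,1)=+1→O.X/.X./X.O; (1,2)=+1→O.X/..X/X.O; (2,1)=+1→O.X/.../XXO
ply 2, O at OXX/.../X.O | (1,0)=-1→OXX/O../X.O*; (1,1)=-1→OXX/.O./X.O; (1,2)=-1→OXX/..O/X.O; (2,1)=-1→OXX/.../XOO
ply 3, X at OXX/O../X.O | (1,1)=+1→OXX/OX./X.O*; (1,2)=+1→OXX/O.X/X.O; (2,1)=+1→OXX/O../XXO
ply 4: OXX/OX./X.O is terminal -1 (O); from O.X/.../X.O depth 6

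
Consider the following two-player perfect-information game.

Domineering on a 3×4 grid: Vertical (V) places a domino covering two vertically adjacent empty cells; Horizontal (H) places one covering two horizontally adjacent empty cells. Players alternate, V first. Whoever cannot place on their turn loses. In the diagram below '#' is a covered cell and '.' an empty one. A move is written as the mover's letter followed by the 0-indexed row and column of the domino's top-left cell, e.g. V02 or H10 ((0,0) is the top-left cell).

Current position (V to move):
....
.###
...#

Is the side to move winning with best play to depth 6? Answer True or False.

V winning at [..../.###/...#]: False

[..../.###/...#] V move#1: V00:-1/#.../####/...#*, V10:-1/..../####/#..#
[#.../####/...#] H move#2: H01:+1/###./####/...#*, H02:+1/#.##/####/...#, H20:+1/#.../####/##.#, H21:+1/#.../####/.###
[###./####/...#] end (terminal -1, V#3); searched ..../.###/...# to 6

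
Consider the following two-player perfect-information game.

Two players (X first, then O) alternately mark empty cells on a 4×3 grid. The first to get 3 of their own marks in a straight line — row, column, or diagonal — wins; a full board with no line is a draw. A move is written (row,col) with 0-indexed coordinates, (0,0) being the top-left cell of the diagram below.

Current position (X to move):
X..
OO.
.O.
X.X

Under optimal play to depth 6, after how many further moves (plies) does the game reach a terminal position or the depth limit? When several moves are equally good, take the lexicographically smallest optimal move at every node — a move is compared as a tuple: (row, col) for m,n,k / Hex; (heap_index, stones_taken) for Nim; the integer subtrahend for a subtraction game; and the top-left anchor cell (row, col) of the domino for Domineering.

PV length from [X../OO./.O./X.X]: 1 ply

[X../OO./.O./X.X] X move#1: (0,1):-1/XX./OO./.O./X.X, (0,2):-1/X.X/OO./.O./X.X, (1,2):-1/X../OOX/.O./X.X, (2,0):-1/X../OO./XO./X.X, (2,2):-1/X../OO./.OX/X.X, (3,1):+1/X../OO./.O./XXX*
[X../OO./.O./XXX] end (terminal -1, O#2); searched X../OO./.O./X.X to 6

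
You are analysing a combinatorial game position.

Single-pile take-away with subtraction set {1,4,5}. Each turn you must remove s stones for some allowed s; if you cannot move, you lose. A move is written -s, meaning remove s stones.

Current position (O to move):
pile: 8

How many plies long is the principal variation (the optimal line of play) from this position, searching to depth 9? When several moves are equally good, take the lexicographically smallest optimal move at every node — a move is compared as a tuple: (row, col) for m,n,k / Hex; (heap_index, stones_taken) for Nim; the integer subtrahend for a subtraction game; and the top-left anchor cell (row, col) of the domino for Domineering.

PV length from [8]: 4 plies

ply 1, O at 8 | -1=-1→7*; -4=-1→4; -5=-1→3
ply 2, X at 7 | -1=-1→6; -4=-1→3; -5=+1→2*
ply 3, O at 2 | -1=-1→1*
ply 4, X at 1 | -1=+1→0*
ply 5: 0 is terminal -1 (O); from 8 depth 9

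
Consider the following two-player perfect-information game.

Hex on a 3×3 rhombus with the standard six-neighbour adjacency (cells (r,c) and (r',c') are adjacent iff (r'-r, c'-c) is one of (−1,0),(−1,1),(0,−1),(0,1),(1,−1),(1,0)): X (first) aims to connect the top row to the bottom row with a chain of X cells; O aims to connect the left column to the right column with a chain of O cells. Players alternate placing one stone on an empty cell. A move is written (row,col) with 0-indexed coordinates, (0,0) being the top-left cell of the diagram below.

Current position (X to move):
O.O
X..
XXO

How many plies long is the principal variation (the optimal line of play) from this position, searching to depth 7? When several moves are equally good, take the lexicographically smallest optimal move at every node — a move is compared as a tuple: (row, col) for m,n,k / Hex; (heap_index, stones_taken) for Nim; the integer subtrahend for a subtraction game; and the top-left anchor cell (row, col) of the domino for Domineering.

PV length from [O.O/X../XXO]: 1 ply

ply 1, X at O.O/X../XXO | (0,1)=+1→OXO/X../XXO*; (1,1)=-1→O.O/XX./XXO; (1,2)=-1→O.O/X.X/XXO
ply 2: OXO/X../XXO is terminal -1 (O); from O.O/X../XXO depth 7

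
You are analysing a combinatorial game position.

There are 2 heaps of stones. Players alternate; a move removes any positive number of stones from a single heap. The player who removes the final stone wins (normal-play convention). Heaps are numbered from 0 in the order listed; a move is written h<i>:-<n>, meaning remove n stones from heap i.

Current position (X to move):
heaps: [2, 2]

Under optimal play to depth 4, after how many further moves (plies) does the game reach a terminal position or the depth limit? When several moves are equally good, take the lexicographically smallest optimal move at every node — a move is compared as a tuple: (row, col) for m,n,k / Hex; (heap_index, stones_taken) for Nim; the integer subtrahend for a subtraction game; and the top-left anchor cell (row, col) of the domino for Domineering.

PV length from [(2,2)]: 4 plies

[(2,2)] X move#1: h0:-1:-1/(1,2)*, h0:-2:-1/(0,2), h1:-1:-1/(2,1), h1:-2:-1/(2,0)
[(1,2)] O move#2: h0:-1:-1/(0,2), h1:-1:+1/(1,1)*, h1:-2:-1/(1,0)
[(1,1)] X move#3: h0:-1:-1/(0,1)*, h1:-1:-1/(1,0)
[(0,1)] O move#4: h1:-1:+1/(0,0)*
[(0,0)] end (terminal -1, X#5); searched (2,2) to 4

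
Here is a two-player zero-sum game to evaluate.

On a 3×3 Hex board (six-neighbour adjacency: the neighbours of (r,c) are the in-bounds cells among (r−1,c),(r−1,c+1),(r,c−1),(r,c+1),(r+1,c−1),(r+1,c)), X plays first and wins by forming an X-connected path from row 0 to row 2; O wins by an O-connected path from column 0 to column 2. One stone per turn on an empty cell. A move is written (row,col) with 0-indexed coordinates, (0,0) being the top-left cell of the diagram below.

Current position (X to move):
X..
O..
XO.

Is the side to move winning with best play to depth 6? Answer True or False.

p1 X@[X../O../XO.]: (0,1)[XX./O../XO.]-1 (0,2)[X.X/O../XO.]-1 (1,1)[X../OX./XO.]+1* (1,2)[X../O.X/XO.]-1 (2,2)[X../O../XOX]-1
p2 O@[X../OX./XO.]: (0,1)[XO./OX./XO.]-1* (0,2)[X.O/OX./XO.]-1 (1,2)[X../OXO/XO.]-1 (2,2)[X../OX./XOO]-1
p3 X@[XO./OX./XO.]: (0,2)[XOX/OX./XO.]+1* (1,2)[XO./OXX/XO.]-1 (2,2)[XO./OX./XOX]-1
p4 O@[XOX/OX./XO.] terminal -1; root [X../O../XO.] d6

X winning at [X../O../XO.]: True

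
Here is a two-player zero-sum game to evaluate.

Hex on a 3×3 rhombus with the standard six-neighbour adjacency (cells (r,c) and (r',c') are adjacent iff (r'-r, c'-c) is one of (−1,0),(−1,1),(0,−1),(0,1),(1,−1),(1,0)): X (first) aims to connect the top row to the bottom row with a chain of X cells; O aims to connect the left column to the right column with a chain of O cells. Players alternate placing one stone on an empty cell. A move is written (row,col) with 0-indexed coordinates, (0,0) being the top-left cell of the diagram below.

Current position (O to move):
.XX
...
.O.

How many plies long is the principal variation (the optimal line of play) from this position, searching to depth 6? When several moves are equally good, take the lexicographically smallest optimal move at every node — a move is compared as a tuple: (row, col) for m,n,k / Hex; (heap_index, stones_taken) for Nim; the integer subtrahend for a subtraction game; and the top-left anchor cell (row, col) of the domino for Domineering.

PV length from [.XX/.../.O.]: 5 plies

p1 O@[.XX/.../.O.]: (0,0)[OXX/.../.O.]-1 (1,0)[.XX/O../.O.]+1* (1,1)[.XX/.O./.O.]+1 (1,2)[.XX/..O/.O.]-1 (2,0)[.XX/.../OO.]+1 (2,2)[.XX/.../.OO]-1
p2 X@[.XX/O../.O.]: (0,0)[XXX/O../.O.]-1* (1,1)[.XX/OX./.O.]-1 (1,2)[.XX/O.X/.O.]-1 (2,0)[.XX/O../XO.]-1 (2,2)[.XX/O../.OX]-1
p3 O@[XXX/O../.O.]: (1,1)[XXX/OO./.O.]+1* (1,2)[XXX/O.O/.O.]+1 (2,0)[XXX/O../OO.]+1 (2,2)[XXX/O../.OO]+1
p4 X@[XXX/OO./.O.]: (1,2)[XXX/OOX/.O.]-1* (2,0)[XXX/OO./XO.]-1 (2,2)[XXX/OO./.OX]-1
p5 O@[XXX/OOX/.O.]: (2,0)[XXX/OOX/OO.]-1 (2,2)[XXX/OOX/.OO]+1*
p6 X@[XXX/OOX/.OO] terminal -1; root [.XX/.../.O.] d6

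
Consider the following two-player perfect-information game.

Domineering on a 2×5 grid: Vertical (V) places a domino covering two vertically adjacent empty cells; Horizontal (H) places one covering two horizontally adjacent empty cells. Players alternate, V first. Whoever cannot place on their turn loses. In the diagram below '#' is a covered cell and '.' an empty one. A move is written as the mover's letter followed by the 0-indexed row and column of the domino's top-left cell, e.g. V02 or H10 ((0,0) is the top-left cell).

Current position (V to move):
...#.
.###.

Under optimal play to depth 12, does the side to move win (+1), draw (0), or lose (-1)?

value(...#./.###., V) = +1

ply 1, V at ...#./.###. | V00=+1→#..#./####.*; V04=-1→...##/.####
ply 2, H at #..#./####. | H01=-1→####./####.*
ply 3, V at ####./####. | V04=+1→#####/#####*
ply 4: #####/##### is terminal -1 (H); from ...#./.###. depth 12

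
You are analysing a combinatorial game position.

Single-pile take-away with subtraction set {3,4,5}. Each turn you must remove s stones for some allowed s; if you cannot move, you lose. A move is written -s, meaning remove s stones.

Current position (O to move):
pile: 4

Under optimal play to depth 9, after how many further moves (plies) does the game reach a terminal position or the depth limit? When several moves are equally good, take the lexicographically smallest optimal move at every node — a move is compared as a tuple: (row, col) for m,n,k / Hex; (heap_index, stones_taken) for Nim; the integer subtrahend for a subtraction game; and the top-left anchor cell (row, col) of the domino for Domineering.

ply 1, O at 4 | -3=+1→1*; -4=+1→0
ply 2: 1 is terminal -1 (X); from 4 depth 9

PV length from [4]: 1 ply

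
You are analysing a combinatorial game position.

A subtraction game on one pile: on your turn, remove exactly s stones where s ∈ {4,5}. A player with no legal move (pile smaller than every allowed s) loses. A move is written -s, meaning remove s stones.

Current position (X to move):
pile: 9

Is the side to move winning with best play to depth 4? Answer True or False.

[9] X move#1: -4:-1/5*, -5:-1/4
[5] O move#2: -4:+1/1*, -5:+1/0
[1] end (terminal -1, X#3); searched 9 to 4

X winning at [9]: False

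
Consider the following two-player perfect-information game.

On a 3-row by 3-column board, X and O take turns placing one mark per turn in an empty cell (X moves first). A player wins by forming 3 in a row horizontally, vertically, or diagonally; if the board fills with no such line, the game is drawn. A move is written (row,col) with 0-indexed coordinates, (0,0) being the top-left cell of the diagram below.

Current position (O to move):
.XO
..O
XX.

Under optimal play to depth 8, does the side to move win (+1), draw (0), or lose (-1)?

value(.XO/..O/XX., O) = +1

[.XO/..O/XX.] O move#1: (0,0):-1/OXO/..O/XX., (1,0):-1/.XO/O.O/XX., (1,1):-1/.XO/.OO/XX., (2,2):+1/.XO/..O/XXO*
[.XO/..O/XXO] end (terminal -1, X#2); searched .XO/..O/XX. to 8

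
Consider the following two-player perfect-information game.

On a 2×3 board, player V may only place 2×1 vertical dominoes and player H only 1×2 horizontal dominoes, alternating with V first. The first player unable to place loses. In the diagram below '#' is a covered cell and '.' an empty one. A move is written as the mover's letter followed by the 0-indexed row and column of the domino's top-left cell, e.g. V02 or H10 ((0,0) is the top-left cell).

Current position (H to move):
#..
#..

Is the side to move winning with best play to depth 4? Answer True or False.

H winning at [#../#..]: True

p1 H@[#../#..]: H01[###/#..]+1* H11[#../###]+1
p2 V@[###/#..] terminal -1; root [#../#..] d4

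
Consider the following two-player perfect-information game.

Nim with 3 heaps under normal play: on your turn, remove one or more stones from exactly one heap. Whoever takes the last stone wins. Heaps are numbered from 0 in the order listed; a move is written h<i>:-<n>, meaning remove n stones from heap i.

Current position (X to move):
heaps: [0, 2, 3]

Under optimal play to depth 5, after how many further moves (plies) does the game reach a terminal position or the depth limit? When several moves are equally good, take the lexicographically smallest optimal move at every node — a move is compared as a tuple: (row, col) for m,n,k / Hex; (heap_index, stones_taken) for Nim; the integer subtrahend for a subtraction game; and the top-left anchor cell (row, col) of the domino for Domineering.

PV length from [(0,2,3)]: 5 plies

p1 X@[(0,2,3)]: h1:-1[(0,1,3)]-1 h1:-2[(0,0,3)]-1 h2:-1[(0,2,2)]+1* h2:-2[(0,2,1)]-1 h2:-3[(0,2,0)]-1
p2 O@[(0,2,2)]: h1:-1[(0,1,2)]-1* h1:-2[(0,0,2)]-1 h2:-1[(0,2,1)]-1 h2:-2[(0,2,0)]-1
p3 X@[(0,1,2)]: h1:-1[(0,0,2)]-1 h2:-1[(0,1,1)]+1* h2:-2[(0,1,0)]-1
p4 O@[(0,1,1)]: h1:-1[(0,0,1)]-1* h2:-1[(0,1,0)]-1
p5 X@[(0,0,1)]: h2:-1[(0,0,0)]+1*
p6 O@[(0,0,0)] terminal -1; root [(0,2,3)] d5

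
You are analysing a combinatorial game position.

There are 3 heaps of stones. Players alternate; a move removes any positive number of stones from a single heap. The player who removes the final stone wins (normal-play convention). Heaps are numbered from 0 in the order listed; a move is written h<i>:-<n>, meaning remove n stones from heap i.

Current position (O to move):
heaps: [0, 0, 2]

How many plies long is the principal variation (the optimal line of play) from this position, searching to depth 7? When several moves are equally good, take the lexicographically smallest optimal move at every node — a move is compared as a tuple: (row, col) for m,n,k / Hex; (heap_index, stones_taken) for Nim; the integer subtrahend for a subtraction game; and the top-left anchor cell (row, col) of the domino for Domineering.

PV length from [(0,0,2)]: 1 ply

[(0,0,2)] O move#1: h2:-1:-1/(0,0,1), h2:-2:+1/(0,0,0)*
[(0,0,0)] end (terminal -1, X#2); searched (0,0,2) to 7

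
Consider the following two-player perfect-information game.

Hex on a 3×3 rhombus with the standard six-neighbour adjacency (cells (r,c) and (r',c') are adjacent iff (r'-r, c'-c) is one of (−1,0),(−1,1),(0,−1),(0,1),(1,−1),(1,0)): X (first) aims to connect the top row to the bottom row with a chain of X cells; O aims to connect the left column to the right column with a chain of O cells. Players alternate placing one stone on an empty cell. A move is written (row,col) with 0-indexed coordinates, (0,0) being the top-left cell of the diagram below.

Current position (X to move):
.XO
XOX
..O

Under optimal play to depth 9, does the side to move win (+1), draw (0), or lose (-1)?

value(.XO/XOX/..O, X) = +1

[.XO/XOX/..O] X move#1: (0,0):-1/XXO/XOX/..O, (2,0):+1/.XO/XOX/X.O*, (2,1):-1/.XO/XOX/.XO
[.XO/XOX/X.O] end (terminal -1, O#2); searched .XO/XOX/..O to 9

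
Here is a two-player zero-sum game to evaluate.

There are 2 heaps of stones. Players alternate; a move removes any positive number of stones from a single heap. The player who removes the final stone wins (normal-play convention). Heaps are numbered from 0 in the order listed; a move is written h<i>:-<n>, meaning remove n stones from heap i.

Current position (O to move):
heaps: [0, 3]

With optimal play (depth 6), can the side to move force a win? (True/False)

O winning at [(0,3)]: True

ply 1, O at (0,3) | h1:-1=-1→(0,2); h1:-2=-1→(0,1); h1:-3=+1→(0,0)*
ply 2: (0,0) is terminal -1 (X); from (0,3) depth 6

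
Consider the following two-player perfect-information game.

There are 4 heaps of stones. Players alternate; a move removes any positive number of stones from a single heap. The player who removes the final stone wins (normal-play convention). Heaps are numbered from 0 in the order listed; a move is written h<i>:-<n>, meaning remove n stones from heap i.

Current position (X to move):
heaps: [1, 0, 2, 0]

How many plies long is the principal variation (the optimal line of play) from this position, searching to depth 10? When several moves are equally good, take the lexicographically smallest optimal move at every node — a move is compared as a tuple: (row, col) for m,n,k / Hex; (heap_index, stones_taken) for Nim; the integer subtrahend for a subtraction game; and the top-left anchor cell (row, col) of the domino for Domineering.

ply 1, X at (1,0,2,0) | h0:-1=-1→(0,0,2,0); h2:-1=+1→(1,0,1,0)*; h2:-2=-1→(1,0,0,0)
ply 2, O at (1,0,1,0) | h0:-1=-1→(0,0,1,0)*; h2:-1=-1→(1,0,0,0)
ply 3, X at (0,0,1,0) | h2:-1=+1→(0,0,0,0)*
ply 4: (0,0,0,0) is terminal -1 (O); from (1,0,2,0) depth 10

PV length from [(1,0,2,0)]: 3 plies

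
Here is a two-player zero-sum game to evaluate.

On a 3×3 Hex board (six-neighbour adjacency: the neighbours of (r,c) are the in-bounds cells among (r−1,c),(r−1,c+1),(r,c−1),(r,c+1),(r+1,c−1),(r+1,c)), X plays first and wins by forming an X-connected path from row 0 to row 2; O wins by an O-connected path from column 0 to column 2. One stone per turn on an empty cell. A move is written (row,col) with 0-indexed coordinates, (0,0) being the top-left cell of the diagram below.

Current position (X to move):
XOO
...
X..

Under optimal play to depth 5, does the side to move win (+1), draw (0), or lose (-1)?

[XOO/.../X..] X move#1: (1,0):+1/XOO/X../X..*, (1,1):-1/XOO/.X./X.., (1,2):-1/XOO/..X/X.., (2,1):-1/XOO/.../XX., (2,2):-1/XOO/.../X.X
[XOO/X../X..] end (terminal -1, O#2); searched XOO/.../X.. to 5

value(XOO/.../X.., X) = +1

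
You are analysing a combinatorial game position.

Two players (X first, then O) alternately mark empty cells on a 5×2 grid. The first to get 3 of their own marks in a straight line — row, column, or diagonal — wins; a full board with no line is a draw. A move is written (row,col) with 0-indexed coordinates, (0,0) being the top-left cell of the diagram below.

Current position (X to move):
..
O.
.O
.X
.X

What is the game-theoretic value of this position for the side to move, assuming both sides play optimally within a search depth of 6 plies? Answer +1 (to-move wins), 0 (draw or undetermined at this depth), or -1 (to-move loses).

value(../O./.O/.X/.X, X) = 0

ply 1, X at ../O./.O/.X/.X | (0,0)=+0→X./O./.O/.X/.X*; (0,1)=-1→.X/O./.O/.X/.X; (1,1)=-1→../OX/.O/.X/.X; (2,0)=+0→../O./XO/.X/.X; (3,0)=+0→../O./.O/XX/.X; (4,0)=-1→../O./.O/.X/XX
ply 2, O at X./O./.O/.X/.X | (0,1)=+0→XO/O./.O/.X/.X*; (1,1)=+0→X./OO/.O/.X/.X; (2,0)=+0→X./O./OO/.X/.X; (3,0)=+0→X./O./.O/OX/.X; (4,0)=+0→X./O./.O/.X/OX
ply 3, X at XO/O./.O/.X/.X | (1,1)=+0→XO/OX/.O/.X/.X*; (2,0)=-1→XO/O./XO/.X/.X; (3,0)=-1→XO/O./.O/XX/.X; (4,0)=-1→XO/O./.O/.X/XX
ply 4, O at XO/OX/.O/.X/.X | (2,0)=+0→XO/OX/OO/.X/.X*; (3,0)=+0→XO/OX/.O/OX/.X; (4,0)=+0→XO/OX/.O/.X/OX
ply 5, X at XO/OX/OO/.X/.X | (3,0)=+0→XO/OX/OO/XX/.X*; (4,0)=-1→XO/OX/OO/.X/XX
ply 6, O at XO/OX/OO/XX/.X | (4,0)=+0→XO/OX/OO/XX/OX*
ply 7: XO/OX/OO/XX/OX is terminal +0 (X); from ../O./.O/.X/.X depth 6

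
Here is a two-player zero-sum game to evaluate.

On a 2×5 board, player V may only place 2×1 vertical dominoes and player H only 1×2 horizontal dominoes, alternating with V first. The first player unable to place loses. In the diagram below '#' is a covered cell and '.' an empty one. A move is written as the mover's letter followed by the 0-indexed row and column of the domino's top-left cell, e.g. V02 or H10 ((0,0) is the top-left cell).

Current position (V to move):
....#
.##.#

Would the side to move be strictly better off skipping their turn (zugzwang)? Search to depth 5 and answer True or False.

[....#/.##.#] V move#1: V00:-1/#...#/###.#*, V03:-1/...##/.####
[#...#/###.#] H move#2: H01:-1/###.#/###.#, H02:+1/#.###/###.#*
[#.###/###.#] end (terminal -1, V#3); searched ....#/.##.# to 5
if V skipped the turn, H would face:
~ [....#/.##.#] H move#1: H00:-1/##..#/.##.#*, H01:-1/.##.#/.##.#, H02:-1/..###/.##.#
~ [##..#/.##.#] V move#2: V03:+1/##.##/.####*
~ [##.##/.####] end (terminal -1, H#3); searched ....#/.##.# to 5
compare (V): move=-1 vs pass=+1

zugzwang(....#/.##.#, V) = True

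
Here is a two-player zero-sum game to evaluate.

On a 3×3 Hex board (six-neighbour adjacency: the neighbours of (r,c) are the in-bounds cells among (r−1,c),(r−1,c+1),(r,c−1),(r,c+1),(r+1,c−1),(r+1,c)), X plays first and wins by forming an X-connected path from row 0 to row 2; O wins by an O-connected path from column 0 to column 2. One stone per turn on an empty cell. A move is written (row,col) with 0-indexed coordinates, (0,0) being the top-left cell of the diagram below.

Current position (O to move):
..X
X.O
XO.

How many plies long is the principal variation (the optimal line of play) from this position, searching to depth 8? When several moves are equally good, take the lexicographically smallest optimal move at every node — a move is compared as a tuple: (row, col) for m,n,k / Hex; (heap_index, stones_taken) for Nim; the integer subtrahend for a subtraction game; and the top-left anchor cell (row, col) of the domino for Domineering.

p1 O@[..X/X.O/XO.]: (0,0)[O.X/X.O/XO.]-1* (0,1)[.OX/X.O/XO.]-1 (1,1)[..X/XOO/XO.]-1 (2,2)[..X/X.O/XOO]-1
p2 X@[O.X/X.O/XO.]: (0,1)[OXX/X.O/XO.]+1* (1,1)[O.X/XXO/XO.]+1 (2,2)[O.X/X.O/XOX]+1
p3 O@[OXX/X.O/XO.] terminal -1; root [..X/X.O/XO.] d8

PV length from [..X/X.O/XO.]: 2 plies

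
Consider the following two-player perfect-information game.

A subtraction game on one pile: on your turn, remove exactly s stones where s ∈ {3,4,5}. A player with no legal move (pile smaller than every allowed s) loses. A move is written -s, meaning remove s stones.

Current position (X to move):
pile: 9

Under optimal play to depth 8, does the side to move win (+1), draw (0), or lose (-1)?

[9] X move#1: -3:-1/6*, -4:-1/5, -5:-1/4
[6] O move#2: -3:-1/3, -4:+1/2*, -5:+1/1
[2] end (terminal -1, X#3); searched 9 to 8

value(9, X) = -1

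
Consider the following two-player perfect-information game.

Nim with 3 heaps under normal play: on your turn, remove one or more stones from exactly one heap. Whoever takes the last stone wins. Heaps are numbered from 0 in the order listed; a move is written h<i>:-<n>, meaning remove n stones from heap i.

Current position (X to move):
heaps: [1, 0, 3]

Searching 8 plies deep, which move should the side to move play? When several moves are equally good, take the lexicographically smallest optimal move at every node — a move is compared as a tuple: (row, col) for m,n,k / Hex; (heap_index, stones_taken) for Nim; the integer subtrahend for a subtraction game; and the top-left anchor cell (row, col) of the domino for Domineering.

X's best at [(1,0,3)]: h2:-2

p1 X@[(1,0,3)]: h0:-1[(0,0,3)]-1 h2:-1[(1,0,2)]-1 h2:-2[(1,0,1)]+1* h2:-3[(1,0,0)]-1
p2 O@[(1,0,1)]: h0:-1[(0,0,1)]-1* h2:-1[(1,0,0)]-1
p3 X@[(0,0,1)]: h2:-1[(0,0,0)]+1*
p4 O@[(0,0,0)] terminal -1; root [(1,0,3)] d8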